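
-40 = -40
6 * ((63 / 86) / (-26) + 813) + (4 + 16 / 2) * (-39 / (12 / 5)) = 5235405 / 1118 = 4682.83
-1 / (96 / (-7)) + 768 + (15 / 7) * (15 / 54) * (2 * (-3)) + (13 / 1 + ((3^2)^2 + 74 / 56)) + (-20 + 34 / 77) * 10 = 4910051 / 7392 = 664.24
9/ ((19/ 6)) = 54/ 19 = 2.84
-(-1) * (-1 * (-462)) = 462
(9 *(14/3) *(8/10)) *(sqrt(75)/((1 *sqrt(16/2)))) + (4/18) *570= 42 *sqrt(6) + 380/3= 229.55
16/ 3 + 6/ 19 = 5.65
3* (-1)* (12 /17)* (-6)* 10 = 2160 /17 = 127.06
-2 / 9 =-0.22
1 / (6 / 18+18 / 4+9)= 6 / 83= 0.07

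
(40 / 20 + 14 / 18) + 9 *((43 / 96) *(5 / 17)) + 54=283789 / 4896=57.96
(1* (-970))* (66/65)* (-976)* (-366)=-4573793664/13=-351830281.85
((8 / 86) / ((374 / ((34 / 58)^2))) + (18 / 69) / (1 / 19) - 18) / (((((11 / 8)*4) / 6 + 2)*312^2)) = -59668559 / 1298825968440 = -0.00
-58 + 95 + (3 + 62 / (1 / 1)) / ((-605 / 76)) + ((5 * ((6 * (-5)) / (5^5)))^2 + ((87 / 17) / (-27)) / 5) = 8330591468 / 289265625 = 28.80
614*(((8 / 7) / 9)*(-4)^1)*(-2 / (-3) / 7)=-39296 / 1323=-29.70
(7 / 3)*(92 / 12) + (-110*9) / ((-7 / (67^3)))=2679799457 / 63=42536499.32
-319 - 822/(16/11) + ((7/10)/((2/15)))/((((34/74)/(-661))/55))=-416293.46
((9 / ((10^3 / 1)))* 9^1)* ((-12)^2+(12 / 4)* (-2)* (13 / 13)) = 5589 / 500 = 11.18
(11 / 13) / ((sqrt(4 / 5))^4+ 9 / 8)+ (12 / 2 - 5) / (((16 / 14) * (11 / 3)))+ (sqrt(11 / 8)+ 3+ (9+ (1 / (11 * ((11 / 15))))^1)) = 14.01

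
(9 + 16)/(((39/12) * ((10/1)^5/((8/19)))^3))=1/1741542968750000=0.00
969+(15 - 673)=311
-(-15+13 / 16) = 227 / 16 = 14.19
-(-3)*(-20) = -60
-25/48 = -0.52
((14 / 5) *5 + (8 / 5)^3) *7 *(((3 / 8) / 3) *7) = 55419 / 500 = 110.84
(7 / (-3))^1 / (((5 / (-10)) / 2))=28 / 3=9.33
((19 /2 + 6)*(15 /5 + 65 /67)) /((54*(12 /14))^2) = 202027 /7033392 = 0.03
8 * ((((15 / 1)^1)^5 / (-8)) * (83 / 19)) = -63028125 / 19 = -3317269.74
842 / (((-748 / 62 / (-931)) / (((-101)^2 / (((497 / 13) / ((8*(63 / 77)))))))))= 16573492150488 / 146047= 113480538.12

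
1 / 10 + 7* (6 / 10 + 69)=4873 / 10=487.30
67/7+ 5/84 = 809/84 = 9.63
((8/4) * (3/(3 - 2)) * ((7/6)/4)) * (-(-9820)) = 17185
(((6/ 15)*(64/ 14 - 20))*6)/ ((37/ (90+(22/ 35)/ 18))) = -4083984/ 45325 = -90.10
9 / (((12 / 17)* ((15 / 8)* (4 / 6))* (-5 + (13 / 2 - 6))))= -34 / 15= -2.27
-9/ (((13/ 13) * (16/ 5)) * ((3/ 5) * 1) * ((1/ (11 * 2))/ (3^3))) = -22275/ 8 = -2784.38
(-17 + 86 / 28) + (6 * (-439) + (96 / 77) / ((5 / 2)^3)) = -50971089 / 19250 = -2647.85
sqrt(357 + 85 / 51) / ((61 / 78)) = 52 * sqrt(807) / 61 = 24.22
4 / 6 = 2 / 3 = 0.67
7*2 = 14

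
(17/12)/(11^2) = 17/1452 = 0.01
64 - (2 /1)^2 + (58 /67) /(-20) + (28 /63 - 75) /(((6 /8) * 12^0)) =-713663 /18090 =-39.45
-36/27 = -4/3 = -1.33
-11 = -11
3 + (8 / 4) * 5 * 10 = 103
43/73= 0.59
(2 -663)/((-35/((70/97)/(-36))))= -661/1746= -0.38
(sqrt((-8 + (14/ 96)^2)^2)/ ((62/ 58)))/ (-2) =-3.73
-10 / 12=-5 / 6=-0.83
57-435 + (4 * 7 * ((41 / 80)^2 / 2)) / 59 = -71354633 / 188800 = -377.94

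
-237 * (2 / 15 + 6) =-7268 / 5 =-1453.60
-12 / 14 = -6 / 7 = -0.86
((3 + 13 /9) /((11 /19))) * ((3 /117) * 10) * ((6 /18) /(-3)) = -7600 /34749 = -0.22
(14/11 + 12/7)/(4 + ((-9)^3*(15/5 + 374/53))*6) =-1219/17949701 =-0.00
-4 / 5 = -0.80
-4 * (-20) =80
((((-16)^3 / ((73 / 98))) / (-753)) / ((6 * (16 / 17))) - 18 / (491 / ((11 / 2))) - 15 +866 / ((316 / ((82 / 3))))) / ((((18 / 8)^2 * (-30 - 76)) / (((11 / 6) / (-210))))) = 8584022067874 / 8650059936694785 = 0.00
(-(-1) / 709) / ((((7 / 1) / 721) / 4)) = 412 / 709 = 0.58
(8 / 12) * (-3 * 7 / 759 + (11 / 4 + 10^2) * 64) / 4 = 1663721 / 1518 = 1096.00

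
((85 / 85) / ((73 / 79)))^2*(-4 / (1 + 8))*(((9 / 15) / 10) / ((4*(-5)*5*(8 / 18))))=18723 / 26645000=0.00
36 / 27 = 4 / 3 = 1.33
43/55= 0.78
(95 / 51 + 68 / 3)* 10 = 4170 / 17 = 245.29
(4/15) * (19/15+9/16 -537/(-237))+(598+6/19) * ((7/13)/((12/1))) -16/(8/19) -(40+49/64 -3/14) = -50.61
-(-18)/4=9/2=4.50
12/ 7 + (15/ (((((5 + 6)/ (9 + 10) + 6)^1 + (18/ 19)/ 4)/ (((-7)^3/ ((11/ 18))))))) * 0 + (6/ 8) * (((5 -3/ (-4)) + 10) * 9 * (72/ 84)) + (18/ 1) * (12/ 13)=79683/ 728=109.45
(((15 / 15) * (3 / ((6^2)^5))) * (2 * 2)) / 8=1 / 40310784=0.00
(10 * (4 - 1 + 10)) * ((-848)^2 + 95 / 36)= 1682709535 / 18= 93483863.06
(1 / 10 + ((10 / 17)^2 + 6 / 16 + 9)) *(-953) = -108195043 / 11560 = -9359.43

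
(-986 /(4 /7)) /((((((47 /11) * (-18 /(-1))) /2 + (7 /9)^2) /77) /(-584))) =34567362522 /17401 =1986515.86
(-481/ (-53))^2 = 231361/ 2809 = 82.36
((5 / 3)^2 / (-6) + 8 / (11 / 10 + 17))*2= -205 / 4887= -0.04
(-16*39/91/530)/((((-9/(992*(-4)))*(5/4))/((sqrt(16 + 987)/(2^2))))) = -31744*sqrt(1003)/27825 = -36.13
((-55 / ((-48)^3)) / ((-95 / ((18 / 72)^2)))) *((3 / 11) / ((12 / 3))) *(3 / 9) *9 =-0.00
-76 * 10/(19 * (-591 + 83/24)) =960/14101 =0.07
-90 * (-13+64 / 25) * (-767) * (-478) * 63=108511763724 / 5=21702352744.80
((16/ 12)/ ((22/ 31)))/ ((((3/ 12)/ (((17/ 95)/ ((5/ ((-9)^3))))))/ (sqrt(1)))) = -1024488/ 5225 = -196.07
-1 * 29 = -29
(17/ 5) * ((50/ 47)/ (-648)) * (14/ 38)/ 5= -119/ 289332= -0.00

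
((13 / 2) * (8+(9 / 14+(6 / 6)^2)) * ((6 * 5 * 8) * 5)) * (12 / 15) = 421200 / 7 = 60171.43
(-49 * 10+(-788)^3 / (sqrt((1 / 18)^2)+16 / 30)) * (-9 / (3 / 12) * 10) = 15853454802000 / 53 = 299121788716.98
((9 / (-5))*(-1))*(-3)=-27 / 5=-5.40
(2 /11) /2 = 1 /11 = 0.09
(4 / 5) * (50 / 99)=40 / 99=0.40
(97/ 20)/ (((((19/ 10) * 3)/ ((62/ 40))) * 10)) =3007/ 22800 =0.13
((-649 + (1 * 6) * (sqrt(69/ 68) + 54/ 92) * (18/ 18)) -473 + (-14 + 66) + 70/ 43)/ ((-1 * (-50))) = -1053137/ 49450 + 3 * sqrt(1173)/ 850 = -21.18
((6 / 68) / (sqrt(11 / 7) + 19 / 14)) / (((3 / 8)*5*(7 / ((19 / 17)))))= 2888 / 76585 -304*sqrt(77) / 76585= 0.00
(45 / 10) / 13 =9 / 26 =0.35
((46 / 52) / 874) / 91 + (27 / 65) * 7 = 1307129 / 449540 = 2.91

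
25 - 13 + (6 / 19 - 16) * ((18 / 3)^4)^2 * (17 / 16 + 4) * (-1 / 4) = 633477900 / 19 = 33340942.11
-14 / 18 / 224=-1 / 288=-0.00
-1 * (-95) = 95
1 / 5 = 0.20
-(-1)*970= 970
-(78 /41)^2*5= -30420 /1681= -18.10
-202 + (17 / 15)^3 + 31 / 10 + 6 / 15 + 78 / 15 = -1294949 / 6750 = -191.84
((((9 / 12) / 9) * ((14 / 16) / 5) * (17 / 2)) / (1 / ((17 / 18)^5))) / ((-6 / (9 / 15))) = -0.01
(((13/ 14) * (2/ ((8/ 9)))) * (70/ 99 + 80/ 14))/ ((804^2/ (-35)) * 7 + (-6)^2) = -144625/ 1393284816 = -0.00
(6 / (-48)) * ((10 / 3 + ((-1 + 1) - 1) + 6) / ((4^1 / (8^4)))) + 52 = -3044 / 3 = -1014.67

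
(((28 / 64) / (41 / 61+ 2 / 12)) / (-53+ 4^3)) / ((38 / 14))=8967 / 513304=0.02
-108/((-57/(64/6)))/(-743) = -384/14117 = -0.03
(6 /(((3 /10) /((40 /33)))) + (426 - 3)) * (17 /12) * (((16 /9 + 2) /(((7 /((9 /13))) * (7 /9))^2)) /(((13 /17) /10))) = 29366941635 /58024967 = 506.11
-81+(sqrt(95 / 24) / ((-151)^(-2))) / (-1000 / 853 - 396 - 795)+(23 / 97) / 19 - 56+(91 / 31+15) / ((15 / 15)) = -6801800 / 57133 - 19449253 * sqrt(570) / 12203076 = -157.10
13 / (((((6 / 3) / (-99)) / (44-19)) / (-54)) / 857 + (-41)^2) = 744497325 / 96269231026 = 0.01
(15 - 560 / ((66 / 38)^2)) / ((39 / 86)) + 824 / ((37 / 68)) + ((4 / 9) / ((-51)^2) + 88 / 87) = 45006716241626 / 39510389061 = 1139.11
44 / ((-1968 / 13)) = -143 / 492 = -0.29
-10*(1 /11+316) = -34770 /11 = -3160.91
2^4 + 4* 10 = 56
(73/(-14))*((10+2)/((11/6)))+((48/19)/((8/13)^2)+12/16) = -39075/1463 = -26.71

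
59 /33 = 1.79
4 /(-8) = -1 /2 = -0.50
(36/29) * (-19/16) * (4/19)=-9/29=-0.31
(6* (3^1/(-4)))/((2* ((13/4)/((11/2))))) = -3.81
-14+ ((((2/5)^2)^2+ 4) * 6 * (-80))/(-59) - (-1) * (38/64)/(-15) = 13247431/708000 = 18.71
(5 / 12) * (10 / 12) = 25 / 72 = 0.35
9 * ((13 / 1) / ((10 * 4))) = 117 / 40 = 2.92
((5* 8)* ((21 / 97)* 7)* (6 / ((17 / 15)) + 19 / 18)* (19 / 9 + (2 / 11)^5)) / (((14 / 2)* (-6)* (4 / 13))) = -2705466104705 / 43022842038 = -62.88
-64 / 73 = -0.88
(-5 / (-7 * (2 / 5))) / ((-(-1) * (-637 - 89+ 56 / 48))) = -75 / 30443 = -0.00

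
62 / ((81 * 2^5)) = 0.02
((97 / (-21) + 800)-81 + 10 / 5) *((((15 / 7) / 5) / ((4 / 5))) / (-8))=-18805 / 392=-47.97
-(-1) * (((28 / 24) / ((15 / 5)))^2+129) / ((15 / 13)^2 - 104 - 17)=-7071805 / 6552576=-1.08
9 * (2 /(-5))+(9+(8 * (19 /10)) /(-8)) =3.50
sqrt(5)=2.24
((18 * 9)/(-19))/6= -27/19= -1.42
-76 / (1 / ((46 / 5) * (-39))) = 136344 / 5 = 27268.80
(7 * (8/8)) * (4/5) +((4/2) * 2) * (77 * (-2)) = -3052/5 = -610.40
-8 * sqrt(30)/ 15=-2.92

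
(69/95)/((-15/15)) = -69/95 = -0.73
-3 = -3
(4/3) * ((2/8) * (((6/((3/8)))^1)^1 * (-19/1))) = -101.33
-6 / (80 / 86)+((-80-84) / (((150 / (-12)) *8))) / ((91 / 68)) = -5.22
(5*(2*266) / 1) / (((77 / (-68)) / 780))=-20155200 / 11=-1832290.91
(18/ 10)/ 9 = 1/ 5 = 0.20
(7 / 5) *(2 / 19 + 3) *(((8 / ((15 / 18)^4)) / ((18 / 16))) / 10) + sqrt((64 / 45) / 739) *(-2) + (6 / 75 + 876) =261989354 / 296875- 16 *sqrt(3695) / 11085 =882.40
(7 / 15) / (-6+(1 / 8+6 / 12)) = -56 / 645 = -0.09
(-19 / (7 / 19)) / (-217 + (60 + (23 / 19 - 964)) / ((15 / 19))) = 0.04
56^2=3136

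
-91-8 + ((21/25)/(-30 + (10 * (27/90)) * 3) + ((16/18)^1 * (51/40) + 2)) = -7193/75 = -95.91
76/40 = 19/10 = 1.90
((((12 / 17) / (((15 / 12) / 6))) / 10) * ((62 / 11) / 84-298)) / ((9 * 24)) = -27529 / 58905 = -0.47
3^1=3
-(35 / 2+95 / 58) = -555 / 29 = -19.14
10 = 10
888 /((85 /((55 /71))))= 9768 /1207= 8.09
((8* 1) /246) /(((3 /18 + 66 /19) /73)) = 11096 /17015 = 0.65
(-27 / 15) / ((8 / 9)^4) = -59049 / 20480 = -2.88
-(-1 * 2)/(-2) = -1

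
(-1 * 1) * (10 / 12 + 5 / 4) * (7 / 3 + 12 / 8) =-575 / 72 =-7.99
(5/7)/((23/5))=25/161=0.16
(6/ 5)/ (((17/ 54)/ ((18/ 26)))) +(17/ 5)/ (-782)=26783/ 10166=2.63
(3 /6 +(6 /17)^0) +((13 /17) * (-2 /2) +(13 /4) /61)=3271 /4148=0.79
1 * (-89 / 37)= -89 / 37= -2.41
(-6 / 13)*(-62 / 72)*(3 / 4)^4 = 837 / 6656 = 0.13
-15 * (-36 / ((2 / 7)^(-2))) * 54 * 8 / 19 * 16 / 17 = 14929920 / 15827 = 943.32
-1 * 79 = -79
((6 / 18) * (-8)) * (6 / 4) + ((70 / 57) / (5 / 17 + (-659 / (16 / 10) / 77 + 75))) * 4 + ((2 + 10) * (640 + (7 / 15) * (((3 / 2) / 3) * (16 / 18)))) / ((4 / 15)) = 240528029104 / 8350101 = 28805.40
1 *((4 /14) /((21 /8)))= 16 /147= 0.11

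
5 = 5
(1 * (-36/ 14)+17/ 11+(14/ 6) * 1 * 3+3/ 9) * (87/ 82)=42253/ 6314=6.69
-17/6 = -2.83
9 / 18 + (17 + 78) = 191 / 2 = 95.50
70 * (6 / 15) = 28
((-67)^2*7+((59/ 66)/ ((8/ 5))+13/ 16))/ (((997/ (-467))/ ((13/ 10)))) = -25182611207/ 1316040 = -19135.14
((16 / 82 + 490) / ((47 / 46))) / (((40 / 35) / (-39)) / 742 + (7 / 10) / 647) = 605831026153080 / 1316335627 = 460240.54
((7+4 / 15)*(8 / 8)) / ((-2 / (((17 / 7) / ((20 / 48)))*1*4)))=-14824 / 175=-84.71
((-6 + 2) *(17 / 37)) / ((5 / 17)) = -1156 / 185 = -6.25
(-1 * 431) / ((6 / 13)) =-5603 / 6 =-933.83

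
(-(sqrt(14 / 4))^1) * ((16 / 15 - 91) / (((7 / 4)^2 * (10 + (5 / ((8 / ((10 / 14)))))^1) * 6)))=43168 * sqrt(14) / 184275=0.88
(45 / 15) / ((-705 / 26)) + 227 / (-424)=-64369 / 99640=-0.65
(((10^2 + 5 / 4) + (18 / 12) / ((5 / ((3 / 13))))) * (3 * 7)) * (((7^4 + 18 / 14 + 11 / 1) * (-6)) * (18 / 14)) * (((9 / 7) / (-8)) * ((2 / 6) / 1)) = 2122017.05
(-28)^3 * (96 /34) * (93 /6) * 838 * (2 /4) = -6843228672 /17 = -402542863.06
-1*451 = -451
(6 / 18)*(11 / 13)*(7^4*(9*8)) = 633864 / 13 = 48758.77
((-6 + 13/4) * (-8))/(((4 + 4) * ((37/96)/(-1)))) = -7.14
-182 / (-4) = 91 / 2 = 45.50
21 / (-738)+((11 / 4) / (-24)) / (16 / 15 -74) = -115763 / 4305984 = -0.03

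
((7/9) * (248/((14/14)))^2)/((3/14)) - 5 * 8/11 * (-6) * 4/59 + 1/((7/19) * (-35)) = 958391482423/4293135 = 223238.14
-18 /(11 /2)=-36 /11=-3.27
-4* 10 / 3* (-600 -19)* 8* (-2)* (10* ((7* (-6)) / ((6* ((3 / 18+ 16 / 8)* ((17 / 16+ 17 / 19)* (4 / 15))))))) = 1806489600 / 221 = 8174161.09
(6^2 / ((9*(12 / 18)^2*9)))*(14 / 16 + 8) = 71 / 8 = 8.88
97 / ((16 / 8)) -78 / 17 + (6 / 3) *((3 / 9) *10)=5159 / 102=50.58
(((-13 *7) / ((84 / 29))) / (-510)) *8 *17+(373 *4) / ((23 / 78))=5245591 / 1035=5068.20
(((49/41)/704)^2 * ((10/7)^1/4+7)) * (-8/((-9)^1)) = 35329/1874543616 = 0.00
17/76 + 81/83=7567/6308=1.20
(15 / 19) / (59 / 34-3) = -510 / 817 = -0.62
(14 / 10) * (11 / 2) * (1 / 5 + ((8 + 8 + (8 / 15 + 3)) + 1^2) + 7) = 213.55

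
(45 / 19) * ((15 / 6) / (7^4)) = 225 / 91238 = 0.00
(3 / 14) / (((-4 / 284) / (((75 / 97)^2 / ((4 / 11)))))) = -13179375 / 526904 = -25.01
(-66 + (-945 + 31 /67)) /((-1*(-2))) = -33853 /67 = -505.27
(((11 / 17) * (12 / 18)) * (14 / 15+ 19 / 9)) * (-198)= -66308 / 255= -260.03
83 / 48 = 1.73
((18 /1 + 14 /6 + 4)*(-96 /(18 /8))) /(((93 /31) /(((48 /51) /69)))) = -149504 /31671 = -4.72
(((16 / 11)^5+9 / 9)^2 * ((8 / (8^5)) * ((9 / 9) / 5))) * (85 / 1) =24874357145193 / 106239691165696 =0.23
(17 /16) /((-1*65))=-17 /1040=-0.02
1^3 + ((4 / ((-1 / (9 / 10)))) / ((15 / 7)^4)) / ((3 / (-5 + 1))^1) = 103583 / 84375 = 1.23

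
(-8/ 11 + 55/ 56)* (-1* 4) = -157/ 154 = -1.02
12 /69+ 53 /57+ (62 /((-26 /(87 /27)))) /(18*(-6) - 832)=53439883 /48061260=1.11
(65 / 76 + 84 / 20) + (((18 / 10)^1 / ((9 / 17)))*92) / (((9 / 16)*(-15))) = -1642489 / 51300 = -32.02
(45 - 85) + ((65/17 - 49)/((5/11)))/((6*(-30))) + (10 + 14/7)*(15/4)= 5.55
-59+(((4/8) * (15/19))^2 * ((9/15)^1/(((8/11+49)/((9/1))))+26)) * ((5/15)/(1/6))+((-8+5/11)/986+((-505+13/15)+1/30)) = -5942985511951/10708635410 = -554.97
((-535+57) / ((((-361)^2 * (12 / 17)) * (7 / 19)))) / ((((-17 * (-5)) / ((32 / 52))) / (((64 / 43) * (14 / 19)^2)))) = -1713152 / 20762090115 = -0.00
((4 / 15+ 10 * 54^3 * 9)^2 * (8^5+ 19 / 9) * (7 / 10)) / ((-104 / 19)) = -8521947249923049849571 / 10125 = -841673802461535787.61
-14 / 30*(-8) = 56 / 15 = 3.73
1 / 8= 0.12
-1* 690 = -690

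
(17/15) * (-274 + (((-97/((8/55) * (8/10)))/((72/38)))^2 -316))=870701203501/3981312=218697.05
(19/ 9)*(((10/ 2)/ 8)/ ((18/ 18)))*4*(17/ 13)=1615/ 234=6.90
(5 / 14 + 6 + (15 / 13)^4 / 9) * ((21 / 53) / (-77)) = -7862037 / 233114882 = -0.03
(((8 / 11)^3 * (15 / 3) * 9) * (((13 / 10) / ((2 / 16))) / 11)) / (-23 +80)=79872 / 278179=0.29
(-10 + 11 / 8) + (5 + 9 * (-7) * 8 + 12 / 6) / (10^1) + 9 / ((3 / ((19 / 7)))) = -14051 / 280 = -50.18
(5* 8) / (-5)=-8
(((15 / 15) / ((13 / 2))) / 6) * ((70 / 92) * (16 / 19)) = 280 / 17043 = 0.02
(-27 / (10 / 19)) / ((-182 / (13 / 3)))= 171 / 140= 1.22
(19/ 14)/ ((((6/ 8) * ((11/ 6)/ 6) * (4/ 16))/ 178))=324672/ 77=4216.52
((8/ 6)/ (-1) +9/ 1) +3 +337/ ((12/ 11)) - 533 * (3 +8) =-66521/ 12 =-5543.42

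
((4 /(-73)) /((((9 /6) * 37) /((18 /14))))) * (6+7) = -312 /18907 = -0.02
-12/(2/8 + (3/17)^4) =-4009008/83845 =-47.81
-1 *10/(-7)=10/7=1.43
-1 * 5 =-5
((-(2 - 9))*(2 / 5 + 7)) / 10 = 259 / 50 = 5.18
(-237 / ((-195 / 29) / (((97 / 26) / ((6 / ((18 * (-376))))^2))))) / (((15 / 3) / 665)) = 18803412264672 / 845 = 22252558893.10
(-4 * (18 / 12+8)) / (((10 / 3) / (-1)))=57 / 5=11.40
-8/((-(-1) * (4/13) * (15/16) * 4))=-104/15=-6.93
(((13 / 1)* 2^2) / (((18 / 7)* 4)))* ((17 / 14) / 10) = 0.61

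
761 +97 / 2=1619 / 2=809.50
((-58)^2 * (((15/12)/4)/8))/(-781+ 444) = -4205/10784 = -0.39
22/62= 11/31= 0.35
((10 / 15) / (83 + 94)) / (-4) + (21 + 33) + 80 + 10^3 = 1204307 / 1062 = 1134.00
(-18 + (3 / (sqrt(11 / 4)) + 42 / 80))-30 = -1899 / 40 + 6 * sqrt(11) / 11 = -45.67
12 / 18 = 2 / 3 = 0.67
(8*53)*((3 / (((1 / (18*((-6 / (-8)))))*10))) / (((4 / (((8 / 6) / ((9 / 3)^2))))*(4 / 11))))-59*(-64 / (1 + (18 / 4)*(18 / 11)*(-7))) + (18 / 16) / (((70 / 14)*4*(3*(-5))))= 11141263 / 111200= 100.19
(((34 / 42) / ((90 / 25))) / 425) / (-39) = -1 / 73710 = -0.00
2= 2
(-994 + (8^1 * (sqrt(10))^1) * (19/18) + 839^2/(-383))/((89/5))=-5423115/34087 + 380 * sqrt(10)/801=-157.60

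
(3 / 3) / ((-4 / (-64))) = 16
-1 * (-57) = 57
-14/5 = -2.80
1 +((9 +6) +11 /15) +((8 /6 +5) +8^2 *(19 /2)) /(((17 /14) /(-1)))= -489.19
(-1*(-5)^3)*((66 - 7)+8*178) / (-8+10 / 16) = -1483000 / 59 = -25135.59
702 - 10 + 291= 983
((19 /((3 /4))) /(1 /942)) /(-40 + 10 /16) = -190912 /315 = -606.07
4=4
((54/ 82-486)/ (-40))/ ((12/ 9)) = 59697/ 6560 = 9.10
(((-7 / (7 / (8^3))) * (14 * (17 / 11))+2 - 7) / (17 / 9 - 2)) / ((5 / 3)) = 3291597 / 55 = 59847.22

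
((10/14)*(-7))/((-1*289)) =5/289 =0.02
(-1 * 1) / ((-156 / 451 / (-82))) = -18491 / 78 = -237.06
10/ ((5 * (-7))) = -2/ 7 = -0.29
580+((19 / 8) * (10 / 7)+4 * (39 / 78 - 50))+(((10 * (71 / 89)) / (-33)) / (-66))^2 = 101367207009331 / 263023046748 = 385.39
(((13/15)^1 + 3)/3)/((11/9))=58/55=1.05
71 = 71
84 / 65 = 1.29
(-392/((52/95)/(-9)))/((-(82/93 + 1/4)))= -31169880/5473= -5695.21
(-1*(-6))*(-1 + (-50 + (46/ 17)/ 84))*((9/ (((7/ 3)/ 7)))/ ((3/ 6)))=-1965114/ 119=-16513.56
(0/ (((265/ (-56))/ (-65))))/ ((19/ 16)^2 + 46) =0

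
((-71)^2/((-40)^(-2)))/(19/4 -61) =-1290496/9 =-143388.44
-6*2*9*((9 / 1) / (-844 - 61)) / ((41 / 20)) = 0.52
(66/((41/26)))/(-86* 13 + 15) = -1716/45223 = -0.04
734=734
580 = 580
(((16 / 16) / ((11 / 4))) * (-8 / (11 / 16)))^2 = 17.90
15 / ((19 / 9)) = 135 / 19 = 7.11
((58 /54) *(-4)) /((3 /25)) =-2900 /81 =-35.80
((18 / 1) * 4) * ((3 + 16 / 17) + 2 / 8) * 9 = 46170 / 17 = 2715.88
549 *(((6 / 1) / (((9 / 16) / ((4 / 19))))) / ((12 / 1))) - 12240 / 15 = -13552 / 19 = -713.26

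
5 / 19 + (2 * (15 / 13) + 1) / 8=1337 / 1976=0.68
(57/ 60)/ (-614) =-19/ 12280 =-0.00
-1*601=-601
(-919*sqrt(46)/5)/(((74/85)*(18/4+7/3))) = -46869*sqrt(46)/1517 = -209.55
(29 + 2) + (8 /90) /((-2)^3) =2789 /90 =30.99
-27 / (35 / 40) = -216 / 7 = -30.86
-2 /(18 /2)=-2 /9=-0.22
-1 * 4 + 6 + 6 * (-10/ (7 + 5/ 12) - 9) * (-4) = 22282/ 89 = 250.36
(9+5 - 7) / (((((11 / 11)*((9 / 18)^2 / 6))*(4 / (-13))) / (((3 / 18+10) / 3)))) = -1850.33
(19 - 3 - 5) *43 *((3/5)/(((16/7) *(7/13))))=18447/80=230.59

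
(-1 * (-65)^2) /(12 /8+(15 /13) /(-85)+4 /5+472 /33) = -308129250 /1209869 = -254.68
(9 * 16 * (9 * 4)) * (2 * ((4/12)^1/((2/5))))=8640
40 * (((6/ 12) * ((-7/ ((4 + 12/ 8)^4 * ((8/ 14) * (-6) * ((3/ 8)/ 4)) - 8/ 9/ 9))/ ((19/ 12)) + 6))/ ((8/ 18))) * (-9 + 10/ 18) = -24404234280/ 10676873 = -2285.71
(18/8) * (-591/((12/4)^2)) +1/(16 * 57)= -134747/912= -147.75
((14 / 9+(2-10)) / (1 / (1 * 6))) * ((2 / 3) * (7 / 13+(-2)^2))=-13688 / 117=-116.99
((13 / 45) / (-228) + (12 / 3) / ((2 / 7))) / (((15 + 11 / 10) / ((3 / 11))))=13057 / 55062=0.24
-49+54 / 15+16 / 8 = -217 / 5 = -43.40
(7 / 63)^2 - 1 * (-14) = 1135 / 81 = 14.01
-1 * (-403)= 403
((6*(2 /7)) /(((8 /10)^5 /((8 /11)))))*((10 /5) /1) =9375 /1232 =7.61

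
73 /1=73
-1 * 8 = -8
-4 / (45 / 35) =-28 / 9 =-3.11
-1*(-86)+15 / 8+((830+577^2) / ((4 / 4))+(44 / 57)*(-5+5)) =2670775 / 8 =333846.88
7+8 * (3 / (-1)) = -17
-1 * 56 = -56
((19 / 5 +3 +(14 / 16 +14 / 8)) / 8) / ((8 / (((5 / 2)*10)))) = 1885 / 512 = 3.68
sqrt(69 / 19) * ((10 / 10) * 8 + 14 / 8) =18.58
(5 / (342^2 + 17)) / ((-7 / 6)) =-30 / 818867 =-0.00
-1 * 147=-147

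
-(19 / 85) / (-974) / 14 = 19 / 1159060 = 0.00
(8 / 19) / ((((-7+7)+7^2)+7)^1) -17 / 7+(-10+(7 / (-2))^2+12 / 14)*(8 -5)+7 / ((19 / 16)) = 6807 / 532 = 12.80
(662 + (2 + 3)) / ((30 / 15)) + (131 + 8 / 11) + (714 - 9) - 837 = 7331 / 22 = 333.23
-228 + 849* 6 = 4866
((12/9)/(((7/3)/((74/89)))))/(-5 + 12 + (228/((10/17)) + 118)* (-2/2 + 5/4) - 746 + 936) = 1480/1007391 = 0.00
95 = 95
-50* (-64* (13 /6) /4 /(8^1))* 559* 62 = 22527700 /3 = 7509233.33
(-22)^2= 484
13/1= 13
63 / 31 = 2.03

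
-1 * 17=-17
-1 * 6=-6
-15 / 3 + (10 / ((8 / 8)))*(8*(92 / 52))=1775 / 13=136.54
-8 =-8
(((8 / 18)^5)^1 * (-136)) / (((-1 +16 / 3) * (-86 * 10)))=34816 / 55013985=0.00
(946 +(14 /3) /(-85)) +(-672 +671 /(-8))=387743 /2040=190.07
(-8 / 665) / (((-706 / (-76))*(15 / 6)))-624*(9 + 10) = -732404432 / 61775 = -11856.00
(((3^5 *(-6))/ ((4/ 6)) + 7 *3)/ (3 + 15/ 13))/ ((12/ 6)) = -4693/ 18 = -260.72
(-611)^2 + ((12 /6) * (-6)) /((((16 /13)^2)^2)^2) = 400847924285341 /1073741824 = 373318.72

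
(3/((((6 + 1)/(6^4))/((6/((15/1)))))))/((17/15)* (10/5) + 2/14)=92.21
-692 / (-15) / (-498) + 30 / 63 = 0.38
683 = 683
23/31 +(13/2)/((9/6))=472/93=5.08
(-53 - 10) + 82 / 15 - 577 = -9518 / 15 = -634.53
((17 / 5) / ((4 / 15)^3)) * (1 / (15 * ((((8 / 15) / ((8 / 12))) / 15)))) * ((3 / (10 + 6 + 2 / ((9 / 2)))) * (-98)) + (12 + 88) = -74012725 / 18944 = -3906.92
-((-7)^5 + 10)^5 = 1337083751086682003757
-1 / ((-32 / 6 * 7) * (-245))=-3 / 27440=-0.00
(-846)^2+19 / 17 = 12167191 / 17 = 715717.12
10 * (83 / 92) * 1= 415 / 46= 9.02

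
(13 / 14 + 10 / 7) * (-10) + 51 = 192 / 7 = 27.43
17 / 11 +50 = 567 / 11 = 51.55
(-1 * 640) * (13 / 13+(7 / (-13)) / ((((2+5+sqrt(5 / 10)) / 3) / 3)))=-242560 / 1261 - 40320 * sqrt(2) / 1261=-237.57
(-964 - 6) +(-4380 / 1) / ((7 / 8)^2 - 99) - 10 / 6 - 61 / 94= -1644801151 / 1772934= -927.73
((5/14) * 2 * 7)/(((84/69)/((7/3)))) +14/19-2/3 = 2201/228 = 9.65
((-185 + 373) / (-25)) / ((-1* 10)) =94 / 125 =0.75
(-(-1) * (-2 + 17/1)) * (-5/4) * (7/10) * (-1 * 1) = 105/8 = 13.12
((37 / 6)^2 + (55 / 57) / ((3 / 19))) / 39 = 1589 / 1404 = 1.13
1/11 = 0.09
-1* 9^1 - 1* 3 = -12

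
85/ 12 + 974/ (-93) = -3.39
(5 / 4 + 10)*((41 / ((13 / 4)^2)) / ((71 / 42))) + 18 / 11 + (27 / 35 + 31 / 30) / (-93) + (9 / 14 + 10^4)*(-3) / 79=-5124824168771 / 14545847745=-352.32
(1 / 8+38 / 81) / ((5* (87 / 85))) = 6545 / 56376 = 0.12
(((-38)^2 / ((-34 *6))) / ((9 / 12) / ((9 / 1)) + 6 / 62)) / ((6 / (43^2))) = -41384318 / 3417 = -12111.30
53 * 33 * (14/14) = 1749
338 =338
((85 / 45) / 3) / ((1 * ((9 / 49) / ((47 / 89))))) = 39151 / 21627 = 1.81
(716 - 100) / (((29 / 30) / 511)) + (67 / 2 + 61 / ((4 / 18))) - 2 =325936.34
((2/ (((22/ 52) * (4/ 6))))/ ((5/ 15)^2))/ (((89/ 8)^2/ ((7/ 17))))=314496/ 1481227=0.21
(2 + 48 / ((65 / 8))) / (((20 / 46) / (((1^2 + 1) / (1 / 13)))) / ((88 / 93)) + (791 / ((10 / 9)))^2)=0.00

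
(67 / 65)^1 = 67 / 65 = 1.03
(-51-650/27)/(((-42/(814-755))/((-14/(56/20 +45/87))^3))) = -71460465086500/9014055921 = -7927.67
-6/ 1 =-6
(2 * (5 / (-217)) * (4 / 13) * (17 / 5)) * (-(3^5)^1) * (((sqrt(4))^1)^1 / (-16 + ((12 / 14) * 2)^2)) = -28917 / 16120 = -1.79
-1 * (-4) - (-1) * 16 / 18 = 44 / 9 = 4.89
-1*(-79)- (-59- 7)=145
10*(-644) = -6440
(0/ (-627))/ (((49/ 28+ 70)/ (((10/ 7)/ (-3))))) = 0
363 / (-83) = -363 / 83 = -4.37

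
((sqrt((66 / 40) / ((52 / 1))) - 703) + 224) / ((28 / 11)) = -5269 / 28 + 11 * sqrt(2145) / 7280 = -188.11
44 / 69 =0.64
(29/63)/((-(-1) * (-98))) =-29/6174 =-0.00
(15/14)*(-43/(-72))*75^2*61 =24590625/112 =219559.15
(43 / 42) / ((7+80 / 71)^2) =216763 / 13983018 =0.02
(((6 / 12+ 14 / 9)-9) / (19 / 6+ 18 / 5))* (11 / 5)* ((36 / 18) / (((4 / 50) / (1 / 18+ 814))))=-503696875 / 10962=-45949.36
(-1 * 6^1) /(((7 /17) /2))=-204 /7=-29.14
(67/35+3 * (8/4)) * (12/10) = 1662/175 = 9.50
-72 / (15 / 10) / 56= -6 / 7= -0.86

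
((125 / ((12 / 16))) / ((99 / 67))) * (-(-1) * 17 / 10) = 56950 / 297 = 191.75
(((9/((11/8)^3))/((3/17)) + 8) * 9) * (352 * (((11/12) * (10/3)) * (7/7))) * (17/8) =6249200/11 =568109.09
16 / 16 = 1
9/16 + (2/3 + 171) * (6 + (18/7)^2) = 2165.66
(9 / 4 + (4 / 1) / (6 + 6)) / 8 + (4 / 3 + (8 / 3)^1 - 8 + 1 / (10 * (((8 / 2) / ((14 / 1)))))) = -1597 / 480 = -3.33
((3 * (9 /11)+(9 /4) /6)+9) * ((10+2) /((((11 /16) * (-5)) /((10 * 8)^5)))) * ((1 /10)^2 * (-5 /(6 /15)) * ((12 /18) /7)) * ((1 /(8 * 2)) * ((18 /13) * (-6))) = -9210101760000 /11011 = -836445532.65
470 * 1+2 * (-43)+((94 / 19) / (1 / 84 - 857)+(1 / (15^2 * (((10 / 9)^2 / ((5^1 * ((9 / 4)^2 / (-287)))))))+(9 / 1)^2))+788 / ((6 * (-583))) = 2552737650694626187 / 5492491193112000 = 464.77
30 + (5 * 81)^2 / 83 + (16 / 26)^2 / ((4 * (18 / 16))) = 2006.29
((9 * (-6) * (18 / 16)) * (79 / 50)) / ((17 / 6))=-57591 / 1700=-33.88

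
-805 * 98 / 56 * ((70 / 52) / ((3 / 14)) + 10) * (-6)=3578225 / 26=137624.04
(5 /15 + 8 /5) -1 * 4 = -31 /15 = -2.07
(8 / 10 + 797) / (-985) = -3989 / 4925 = -0.81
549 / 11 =49.91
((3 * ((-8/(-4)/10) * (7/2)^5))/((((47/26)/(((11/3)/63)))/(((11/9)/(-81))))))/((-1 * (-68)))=-3776773/1677516480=-0.00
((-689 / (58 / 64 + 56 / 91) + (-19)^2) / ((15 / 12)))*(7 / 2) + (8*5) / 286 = -116274922 / 452595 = -256.91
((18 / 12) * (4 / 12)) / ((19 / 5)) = 0.13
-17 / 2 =-8.50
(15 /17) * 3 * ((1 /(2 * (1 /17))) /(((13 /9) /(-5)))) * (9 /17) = -18225 /442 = -41.23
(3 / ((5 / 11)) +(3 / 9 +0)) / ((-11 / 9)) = -312 / 55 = -5.67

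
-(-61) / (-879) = -61 / 879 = -0.07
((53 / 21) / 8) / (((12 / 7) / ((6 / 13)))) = 53 / 624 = 0.08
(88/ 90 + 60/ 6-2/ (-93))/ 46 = 7672/ 32085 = 0.24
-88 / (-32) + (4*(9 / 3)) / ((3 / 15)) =62.75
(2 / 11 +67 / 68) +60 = 45753 / 748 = 61.17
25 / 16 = 1.56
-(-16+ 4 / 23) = 364 / 23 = 15.83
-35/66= -0.53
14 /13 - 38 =-480 /13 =-36.92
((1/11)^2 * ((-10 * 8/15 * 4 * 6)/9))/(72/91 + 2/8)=-46592/412731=-0.11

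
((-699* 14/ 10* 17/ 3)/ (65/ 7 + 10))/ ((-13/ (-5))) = -194089/ 1755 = -110.59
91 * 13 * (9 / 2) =10647 / 2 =5323.50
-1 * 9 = -9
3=3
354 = 354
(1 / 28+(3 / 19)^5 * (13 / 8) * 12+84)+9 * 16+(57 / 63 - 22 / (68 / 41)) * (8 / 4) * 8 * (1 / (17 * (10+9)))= 13670488845131 / 60109779324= 227.43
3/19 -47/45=-758/855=-0.89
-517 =-517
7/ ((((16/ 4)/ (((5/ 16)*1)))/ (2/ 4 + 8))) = 4.65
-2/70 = -1/35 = -0.03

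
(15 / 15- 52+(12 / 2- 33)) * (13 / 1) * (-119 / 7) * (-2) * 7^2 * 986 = -1665673464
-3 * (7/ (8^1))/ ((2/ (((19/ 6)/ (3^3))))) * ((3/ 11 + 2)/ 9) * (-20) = 0.78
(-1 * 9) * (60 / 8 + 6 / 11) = -1593 / 22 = -72.41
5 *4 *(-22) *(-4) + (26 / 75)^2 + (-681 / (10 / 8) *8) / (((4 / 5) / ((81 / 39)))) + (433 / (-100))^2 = -11157363179 / 1170000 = -9536.21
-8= -8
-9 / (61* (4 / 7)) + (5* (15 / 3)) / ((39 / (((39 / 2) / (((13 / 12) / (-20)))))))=-732819 / 3172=-231.03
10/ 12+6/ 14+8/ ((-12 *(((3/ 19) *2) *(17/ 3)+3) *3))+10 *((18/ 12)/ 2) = 7138/ 819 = 8.72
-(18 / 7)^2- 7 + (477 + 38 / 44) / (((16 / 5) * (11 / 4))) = 1930029 / 47432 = 40.69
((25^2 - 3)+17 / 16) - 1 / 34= 169465 / 272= 623.03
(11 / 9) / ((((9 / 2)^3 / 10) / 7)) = 6160 / 6561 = 0.94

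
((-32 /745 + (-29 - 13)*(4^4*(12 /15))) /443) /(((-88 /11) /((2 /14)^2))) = 801028 /16171715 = 0.05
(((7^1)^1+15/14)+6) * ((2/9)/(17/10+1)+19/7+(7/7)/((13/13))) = 636113/11907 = 53.42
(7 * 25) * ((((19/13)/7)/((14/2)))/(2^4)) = 475/1456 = 0.33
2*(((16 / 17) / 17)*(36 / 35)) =1152 / 10115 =0.11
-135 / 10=-27 / 2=-13.50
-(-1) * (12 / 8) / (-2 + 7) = 3 / 10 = 0.30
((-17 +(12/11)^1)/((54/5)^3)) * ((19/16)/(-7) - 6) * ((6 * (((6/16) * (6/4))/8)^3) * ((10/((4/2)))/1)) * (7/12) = 75578125/159450660864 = 0.00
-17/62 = -0.27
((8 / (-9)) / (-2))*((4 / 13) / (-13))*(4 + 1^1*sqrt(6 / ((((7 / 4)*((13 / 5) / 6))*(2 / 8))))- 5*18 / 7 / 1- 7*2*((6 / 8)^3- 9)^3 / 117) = -0.76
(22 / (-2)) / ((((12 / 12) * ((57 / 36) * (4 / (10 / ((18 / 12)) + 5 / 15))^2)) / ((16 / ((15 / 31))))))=-66836 / 95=-703.54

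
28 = 28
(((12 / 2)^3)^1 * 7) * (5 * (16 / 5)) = 24192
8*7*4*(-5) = -1120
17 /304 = 0.06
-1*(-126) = 126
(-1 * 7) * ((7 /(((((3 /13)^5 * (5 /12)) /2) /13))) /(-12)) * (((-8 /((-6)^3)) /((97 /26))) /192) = 3074677333 /152740080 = 20.13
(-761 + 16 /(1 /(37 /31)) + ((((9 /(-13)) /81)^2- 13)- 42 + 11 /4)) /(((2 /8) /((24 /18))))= -5392096604 /1273077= -4235.48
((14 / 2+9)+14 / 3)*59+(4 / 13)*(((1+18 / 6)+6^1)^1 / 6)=15858 / 13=1219.85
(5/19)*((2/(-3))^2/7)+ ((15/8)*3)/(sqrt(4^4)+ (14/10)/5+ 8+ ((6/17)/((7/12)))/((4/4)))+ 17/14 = 147564197/101277144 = 1.46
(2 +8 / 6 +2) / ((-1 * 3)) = -16 / 9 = -1.78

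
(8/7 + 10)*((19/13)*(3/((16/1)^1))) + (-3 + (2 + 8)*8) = 4483/56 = 80.05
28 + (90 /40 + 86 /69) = 8693 /276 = 31.50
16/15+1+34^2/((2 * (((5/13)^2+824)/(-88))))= -2443579/40965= -59.65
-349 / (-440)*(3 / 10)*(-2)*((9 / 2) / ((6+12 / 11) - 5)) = -9423 / 9200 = -1.02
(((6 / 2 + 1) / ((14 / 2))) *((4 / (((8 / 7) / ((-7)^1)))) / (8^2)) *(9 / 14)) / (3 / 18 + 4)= -27 / 800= -0.03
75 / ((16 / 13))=975 / 16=60.94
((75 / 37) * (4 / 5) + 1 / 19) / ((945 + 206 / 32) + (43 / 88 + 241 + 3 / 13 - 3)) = 2692976 / 1914324537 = 0.00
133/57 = 7/3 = 2.33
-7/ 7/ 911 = -1/ 911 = -0.00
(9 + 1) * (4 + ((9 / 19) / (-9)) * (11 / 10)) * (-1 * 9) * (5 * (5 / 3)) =-56175 / 19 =-2956.58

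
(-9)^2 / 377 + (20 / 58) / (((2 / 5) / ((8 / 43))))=6083 / 16211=0.38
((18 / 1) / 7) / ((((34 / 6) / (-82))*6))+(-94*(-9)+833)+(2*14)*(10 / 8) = 203228 / 119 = 1707.80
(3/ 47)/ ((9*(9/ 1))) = 1/ 1269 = 0.00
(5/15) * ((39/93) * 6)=26/31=0.84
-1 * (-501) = 501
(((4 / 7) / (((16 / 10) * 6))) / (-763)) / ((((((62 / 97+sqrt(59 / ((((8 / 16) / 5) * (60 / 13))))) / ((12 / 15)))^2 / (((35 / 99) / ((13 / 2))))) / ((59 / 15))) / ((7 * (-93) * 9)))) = 1993433470860592 / 4033014832126987135- 3311849371328 * sqrt(4602) / 4033014832126987135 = 0.00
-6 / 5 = -1.20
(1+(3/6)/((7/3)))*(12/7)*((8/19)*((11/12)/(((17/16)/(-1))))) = -704/931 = -0.76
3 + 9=12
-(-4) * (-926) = -3704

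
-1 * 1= -1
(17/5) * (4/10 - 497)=-42211/25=-1688.44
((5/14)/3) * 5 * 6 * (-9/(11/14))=-450/11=-40.91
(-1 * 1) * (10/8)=-5/4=-1.25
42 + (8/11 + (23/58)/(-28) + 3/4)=776425/17864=43.46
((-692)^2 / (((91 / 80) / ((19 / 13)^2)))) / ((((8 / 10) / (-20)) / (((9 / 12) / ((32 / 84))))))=-97239321000 / 2197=-44260045.97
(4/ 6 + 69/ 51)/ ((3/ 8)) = 824/ 153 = 5.39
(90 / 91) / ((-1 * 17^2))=-90 / 26299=-0.00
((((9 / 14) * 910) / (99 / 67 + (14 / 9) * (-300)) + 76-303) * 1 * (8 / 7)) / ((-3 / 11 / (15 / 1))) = 9390817040 / 654521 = 14347.62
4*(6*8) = 192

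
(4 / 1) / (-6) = -2 / 3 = -0.67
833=833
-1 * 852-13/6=-5125/6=-854.17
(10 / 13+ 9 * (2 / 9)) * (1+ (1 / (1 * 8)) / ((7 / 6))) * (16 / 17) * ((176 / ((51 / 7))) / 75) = 87296 / 93925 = 0.93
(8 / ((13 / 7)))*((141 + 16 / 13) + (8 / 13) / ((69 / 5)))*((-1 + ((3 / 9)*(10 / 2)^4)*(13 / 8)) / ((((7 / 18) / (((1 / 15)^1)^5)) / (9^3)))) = 477165102 / 934375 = 510.68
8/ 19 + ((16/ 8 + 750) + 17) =14619/ 19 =769.42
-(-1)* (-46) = -46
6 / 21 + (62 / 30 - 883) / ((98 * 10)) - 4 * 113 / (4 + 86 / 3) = -106207 / 7350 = -14.45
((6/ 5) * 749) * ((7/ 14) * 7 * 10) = 31458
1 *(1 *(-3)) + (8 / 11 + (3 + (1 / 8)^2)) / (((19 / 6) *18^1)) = -117749 / 40128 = -2.93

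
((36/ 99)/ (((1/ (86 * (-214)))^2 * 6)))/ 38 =338707216/ 627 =540202.90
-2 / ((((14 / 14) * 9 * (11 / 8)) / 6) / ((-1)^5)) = 32 / 33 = 0.97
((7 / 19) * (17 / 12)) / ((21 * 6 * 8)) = 17 / 32832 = 0.00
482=482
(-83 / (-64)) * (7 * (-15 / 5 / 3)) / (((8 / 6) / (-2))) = 1743 / 128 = 13.62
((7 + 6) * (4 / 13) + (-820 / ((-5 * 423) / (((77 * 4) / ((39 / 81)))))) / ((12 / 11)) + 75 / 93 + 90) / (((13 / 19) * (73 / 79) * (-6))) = -3052972459 / 35950018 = -84.92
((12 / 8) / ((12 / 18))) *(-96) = -216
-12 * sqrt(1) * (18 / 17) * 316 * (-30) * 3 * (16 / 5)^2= 314523648 / 85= 3700278.21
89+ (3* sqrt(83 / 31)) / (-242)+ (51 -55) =84.98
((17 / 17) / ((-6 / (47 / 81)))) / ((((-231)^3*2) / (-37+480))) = 20821 / 11981252052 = 0.00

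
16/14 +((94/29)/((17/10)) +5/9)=111971/31059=3.61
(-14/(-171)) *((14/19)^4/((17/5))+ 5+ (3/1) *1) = 83606768/126281049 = 0.66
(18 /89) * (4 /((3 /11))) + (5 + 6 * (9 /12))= 2219 /178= 12.47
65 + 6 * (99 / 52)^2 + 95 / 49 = 5875307 / 66248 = 88.69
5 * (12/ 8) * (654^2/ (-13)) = -3207870/ 13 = -246759.23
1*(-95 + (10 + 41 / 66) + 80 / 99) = -16547 / 198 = -83.57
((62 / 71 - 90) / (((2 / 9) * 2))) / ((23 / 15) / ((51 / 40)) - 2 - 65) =2178414 / 714757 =3.05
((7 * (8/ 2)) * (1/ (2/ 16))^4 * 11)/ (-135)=-1261568/ 135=-9344.95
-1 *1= -1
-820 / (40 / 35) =-717.50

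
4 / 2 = 2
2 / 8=1 / 4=0.25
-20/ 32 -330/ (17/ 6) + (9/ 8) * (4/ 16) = -63547/ 544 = -116.81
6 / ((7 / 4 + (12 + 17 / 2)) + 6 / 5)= 120 / 469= 0.26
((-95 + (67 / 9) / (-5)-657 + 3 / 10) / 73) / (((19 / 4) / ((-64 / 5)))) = 8676736 / 312075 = 27.80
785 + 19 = 804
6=6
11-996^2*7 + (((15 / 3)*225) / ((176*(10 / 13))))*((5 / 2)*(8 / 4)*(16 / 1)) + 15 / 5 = -152755531 / 22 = -6943433.23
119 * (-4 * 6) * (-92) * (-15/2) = -1970640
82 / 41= 2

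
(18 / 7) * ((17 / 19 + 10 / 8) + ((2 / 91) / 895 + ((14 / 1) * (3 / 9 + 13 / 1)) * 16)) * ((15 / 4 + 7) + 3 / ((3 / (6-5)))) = 7825586610801 / 86657480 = 90304.80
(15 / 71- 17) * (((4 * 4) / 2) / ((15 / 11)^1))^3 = -812314624 / 239625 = -3389.94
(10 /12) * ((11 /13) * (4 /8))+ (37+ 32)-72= -413 /156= -2.65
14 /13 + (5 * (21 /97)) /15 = 1449 /1261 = 1.15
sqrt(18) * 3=9 * sqrt(2)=12.73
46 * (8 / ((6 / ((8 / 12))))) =368 / 9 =40.89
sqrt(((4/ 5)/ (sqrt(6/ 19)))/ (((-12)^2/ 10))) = 3^(3/ 4)* 38^(1/ 4)/ 18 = 0.31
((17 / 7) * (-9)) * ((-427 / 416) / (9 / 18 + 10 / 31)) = 5673 / 208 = 27.27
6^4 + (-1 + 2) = 1297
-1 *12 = -12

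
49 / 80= 0.61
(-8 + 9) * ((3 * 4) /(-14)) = -6 /7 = -0.86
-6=-6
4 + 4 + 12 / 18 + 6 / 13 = 356 / 39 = 9.13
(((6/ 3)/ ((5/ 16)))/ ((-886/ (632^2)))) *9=-57517056/ 2215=-25967.07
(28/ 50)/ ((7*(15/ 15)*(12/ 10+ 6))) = 1/ 90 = 0.01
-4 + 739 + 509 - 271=973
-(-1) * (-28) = -28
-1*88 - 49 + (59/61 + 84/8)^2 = -81907/14884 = -5.50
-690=-690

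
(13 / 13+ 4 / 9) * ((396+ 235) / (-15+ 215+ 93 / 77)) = 631631 / 139437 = 4.53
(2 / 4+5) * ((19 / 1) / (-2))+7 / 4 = -101 / 2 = -50.50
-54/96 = -0.56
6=6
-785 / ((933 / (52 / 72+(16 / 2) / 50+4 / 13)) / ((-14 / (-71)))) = -7650139 / 38752155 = -0.20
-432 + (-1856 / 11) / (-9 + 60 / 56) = -501488 / 1221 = -410.72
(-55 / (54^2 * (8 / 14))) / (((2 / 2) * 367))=-0.00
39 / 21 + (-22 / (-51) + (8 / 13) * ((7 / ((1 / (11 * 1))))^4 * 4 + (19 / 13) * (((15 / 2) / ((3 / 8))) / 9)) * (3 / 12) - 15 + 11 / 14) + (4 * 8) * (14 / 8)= 7830988773151 / 361998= 21632685.19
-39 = -39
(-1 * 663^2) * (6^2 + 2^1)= -16703622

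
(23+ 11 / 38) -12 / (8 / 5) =300 / 19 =15.79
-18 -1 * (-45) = 27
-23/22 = -1.05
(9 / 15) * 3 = 1.80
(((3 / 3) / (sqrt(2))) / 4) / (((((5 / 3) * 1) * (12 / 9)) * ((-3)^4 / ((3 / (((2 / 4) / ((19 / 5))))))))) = 19 * sqrt(2) / 1200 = 0.02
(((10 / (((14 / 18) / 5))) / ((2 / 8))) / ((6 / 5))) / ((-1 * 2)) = -750 / 7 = -107.14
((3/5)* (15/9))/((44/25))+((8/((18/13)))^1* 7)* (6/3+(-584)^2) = 1820795051/132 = 13793901.90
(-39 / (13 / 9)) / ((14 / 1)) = -27 / 14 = -1.93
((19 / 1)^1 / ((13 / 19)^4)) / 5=2476099 / 142805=17.34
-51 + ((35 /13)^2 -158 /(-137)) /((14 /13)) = -1077107 /24934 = -43.20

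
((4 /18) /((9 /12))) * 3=8 /9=0.89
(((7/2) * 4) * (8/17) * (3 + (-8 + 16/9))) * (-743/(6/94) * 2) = 226846816/459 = 494219.64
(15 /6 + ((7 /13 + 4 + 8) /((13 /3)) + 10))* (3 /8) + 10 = 42649 /2704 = 15.77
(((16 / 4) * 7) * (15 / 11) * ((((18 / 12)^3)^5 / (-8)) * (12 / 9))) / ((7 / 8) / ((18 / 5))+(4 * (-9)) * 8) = 4519905705 / 466746368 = 9.68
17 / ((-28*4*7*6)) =-17 / 4704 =-0.00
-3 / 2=-1.50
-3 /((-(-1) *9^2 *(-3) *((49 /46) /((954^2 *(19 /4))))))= 50103.39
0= 0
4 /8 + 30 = 61 /2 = 30.50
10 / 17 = 0.59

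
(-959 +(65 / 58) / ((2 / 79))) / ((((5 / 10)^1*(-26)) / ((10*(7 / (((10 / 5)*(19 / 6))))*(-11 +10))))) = -11141445 / 14326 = -777.71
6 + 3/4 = 27/4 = 6.75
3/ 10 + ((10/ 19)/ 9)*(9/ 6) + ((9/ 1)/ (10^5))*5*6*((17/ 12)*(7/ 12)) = 3556349/ 9120000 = 0.39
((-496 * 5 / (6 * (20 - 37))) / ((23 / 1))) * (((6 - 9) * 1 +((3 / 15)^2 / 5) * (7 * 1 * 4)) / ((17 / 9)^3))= -20911608 / 48024575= -0.44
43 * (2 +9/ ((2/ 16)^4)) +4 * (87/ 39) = 20608210/ 13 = 1585246.92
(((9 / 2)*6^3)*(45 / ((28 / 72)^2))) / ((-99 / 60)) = -94478400 / 539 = -175284.60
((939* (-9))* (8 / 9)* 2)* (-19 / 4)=71364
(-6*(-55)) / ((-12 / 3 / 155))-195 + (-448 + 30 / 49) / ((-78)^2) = -967578223 / 74529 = -12982.57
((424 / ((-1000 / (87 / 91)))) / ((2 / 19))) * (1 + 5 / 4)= -788481 / 91000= -8.66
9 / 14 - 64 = -63.36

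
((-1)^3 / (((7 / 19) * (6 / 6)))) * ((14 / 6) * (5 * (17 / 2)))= -1615 / 6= -269.17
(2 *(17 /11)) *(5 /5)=34 /11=3.09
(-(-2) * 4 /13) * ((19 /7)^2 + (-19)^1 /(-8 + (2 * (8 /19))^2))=6.14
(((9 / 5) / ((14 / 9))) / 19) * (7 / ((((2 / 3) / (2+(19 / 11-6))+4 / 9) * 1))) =3645 / 1292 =2.82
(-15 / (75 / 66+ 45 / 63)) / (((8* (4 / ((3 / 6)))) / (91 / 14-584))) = 88935 / 1216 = 73.14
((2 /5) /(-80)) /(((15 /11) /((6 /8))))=-11 /4000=-0.00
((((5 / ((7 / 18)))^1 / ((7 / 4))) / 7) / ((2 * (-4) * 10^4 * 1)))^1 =-0.00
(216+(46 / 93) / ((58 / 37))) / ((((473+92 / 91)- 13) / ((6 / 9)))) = 53089673 / 169716816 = 0.31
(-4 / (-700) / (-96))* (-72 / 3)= 0.00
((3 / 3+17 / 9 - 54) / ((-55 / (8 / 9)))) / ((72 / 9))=92 / 891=0.10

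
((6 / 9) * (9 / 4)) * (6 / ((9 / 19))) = 19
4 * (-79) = -316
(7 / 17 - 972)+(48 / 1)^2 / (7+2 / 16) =-209375 / 323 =-648.22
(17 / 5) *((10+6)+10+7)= 561 / 5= 112.20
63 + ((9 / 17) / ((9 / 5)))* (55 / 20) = 4339 / 68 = 63.81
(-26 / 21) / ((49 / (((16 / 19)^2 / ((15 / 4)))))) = -26624 / 5572035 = -0.00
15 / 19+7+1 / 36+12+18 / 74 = 507691 / 25308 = 20.06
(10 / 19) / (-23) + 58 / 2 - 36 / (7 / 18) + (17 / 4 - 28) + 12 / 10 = -5270309 / 61180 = -86.14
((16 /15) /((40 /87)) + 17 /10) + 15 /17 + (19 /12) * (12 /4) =16409 /1700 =9.65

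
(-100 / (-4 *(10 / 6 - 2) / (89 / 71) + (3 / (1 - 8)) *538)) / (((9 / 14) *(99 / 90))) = 174440 / 283107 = 0.62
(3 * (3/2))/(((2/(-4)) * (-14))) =9/14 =0.64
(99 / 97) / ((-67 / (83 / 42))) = -2739 / 90986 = -0.03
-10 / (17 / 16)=-160 / 17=-9.41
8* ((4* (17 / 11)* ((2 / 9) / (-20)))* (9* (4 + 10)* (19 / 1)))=-72352 / 55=-1315.49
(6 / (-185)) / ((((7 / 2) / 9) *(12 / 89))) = -801 / 1295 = -0.62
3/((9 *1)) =1/3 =0.33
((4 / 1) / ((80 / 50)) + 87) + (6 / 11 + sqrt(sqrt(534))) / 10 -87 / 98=534^(1 / 4) / 10 + 238957 / 2695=89.15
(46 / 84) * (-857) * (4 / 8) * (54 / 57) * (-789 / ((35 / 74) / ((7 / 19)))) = 1726269669 / 12635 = 136626.01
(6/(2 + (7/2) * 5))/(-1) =-0.31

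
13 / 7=1.86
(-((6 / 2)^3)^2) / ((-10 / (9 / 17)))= 6561 / 170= 38.59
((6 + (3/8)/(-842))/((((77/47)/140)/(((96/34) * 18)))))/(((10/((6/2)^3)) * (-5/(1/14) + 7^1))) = -615409164/551089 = -1116.71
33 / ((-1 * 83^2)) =-0.00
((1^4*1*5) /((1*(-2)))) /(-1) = 2.50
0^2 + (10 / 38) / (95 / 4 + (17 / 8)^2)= 0.01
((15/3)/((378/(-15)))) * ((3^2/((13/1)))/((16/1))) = -0.01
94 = 94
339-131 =208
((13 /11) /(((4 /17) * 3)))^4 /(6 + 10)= 2385443281 /4857532416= 0.49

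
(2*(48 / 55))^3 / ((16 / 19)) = 1050624 / 166375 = 6.31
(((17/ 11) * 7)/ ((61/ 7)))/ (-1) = -833/ 671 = -1.24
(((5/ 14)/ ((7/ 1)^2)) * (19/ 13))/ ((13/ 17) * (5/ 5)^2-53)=-1615/ 7919184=-0.00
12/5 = 2.40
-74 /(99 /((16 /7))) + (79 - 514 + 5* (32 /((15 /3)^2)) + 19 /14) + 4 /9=-428.51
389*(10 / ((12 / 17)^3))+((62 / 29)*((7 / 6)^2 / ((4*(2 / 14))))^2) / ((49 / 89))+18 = 3337449635 / 300672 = 11099.97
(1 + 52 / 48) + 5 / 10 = 31 / 12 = 2.58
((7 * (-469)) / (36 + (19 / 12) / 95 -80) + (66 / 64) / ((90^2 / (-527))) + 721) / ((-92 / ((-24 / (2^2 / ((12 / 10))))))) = 25914099331 / 416208000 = 62.26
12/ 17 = 0.71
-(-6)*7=42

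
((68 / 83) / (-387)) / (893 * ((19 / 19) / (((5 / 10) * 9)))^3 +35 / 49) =-38556 / 191487557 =-0.00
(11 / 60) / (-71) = -11 / 4260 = -0.00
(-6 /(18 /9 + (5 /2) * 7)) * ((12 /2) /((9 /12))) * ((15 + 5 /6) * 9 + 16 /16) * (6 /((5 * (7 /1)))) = -60.55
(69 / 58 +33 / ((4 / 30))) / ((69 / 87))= 7212 / 23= 313.57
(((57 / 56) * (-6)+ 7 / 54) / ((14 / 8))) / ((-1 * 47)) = 4519 / 62181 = 0.07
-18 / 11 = -1.64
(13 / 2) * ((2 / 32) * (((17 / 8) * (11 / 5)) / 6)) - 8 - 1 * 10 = -135809 / 7680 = -17.68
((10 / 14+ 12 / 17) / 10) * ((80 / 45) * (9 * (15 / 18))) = 1.89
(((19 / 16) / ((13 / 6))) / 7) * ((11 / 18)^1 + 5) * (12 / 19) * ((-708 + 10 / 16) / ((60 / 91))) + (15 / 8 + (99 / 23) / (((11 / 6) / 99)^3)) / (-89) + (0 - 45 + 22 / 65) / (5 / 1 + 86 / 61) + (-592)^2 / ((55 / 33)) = 35152983689215 / 173716608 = 202358.22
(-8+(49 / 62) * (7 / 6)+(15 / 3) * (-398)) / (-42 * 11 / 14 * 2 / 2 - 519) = 742913 / 205344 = 3.62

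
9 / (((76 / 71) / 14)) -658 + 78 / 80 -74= -613.31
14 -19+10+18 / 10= 34 / 5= 6.80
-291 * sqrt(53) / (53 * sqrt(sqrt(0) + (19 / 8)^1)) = -582 * sqrt(2014) / 1007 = -25.94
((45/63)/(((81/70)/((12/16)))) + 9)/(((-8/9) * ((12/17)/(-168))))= 60809/24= 2533.71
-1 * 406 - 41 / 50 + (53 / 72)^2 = -52653647 / 129600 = -406.28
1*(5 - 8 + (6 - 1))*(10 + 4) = 28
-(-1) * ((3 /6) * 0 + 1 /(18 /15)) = 5 /6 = 0.83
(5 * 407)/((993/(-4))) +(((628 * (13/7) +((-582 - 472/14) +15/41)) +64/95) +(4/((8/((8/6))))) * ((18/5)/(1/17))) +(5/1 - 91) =2697741367/5414829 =498.21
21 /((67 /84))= 1764 /67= 26.33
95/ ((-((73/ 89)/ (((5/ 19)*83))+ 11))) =-3508825/ 407672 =-8.61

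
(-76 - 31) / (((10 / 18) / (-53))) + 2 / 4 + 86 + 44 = 103383 / 10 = 10338.30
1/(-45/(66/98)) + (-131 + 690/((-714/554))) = -8326582/12495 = -666.39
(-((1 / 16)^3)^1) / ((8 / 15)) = -15 / 32768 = -0.00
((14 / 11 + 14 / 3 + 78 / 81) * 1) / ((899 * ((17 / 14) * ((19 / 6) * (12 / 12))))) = 0.00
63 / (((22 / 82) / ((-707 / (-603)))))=202909 / 737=275.32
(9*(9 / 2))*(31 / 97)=2511 / 194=12.94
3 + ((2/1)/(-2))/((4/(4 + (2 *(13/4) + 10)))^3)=-131.61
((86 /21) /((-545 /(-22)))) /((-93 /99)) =-20812 /118265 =-0.18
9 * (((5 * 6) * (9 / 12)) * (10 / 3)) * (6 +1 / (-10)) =7965 / 2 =3982.50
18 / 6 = 3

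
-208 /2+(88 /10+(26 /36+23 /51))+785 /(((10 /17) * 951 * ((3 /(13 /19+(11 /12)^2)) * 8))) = -997232719141 /10615898880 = -93.94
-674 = -674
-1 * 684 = -684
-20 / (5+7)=-5 / 3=-1.67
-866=-866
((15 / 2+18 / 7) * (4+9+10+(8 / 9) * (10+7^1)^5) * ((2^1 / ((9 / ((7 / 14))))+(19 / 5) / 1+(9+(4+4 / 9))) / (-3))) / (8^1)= -416957125541 / 45360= -9192176.49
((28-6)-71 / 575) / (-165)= -4193 / 31625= -0.13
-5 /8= -0.62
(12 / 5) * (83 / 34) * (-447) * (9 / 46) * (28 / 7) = -4006908 / 1955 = -2049.57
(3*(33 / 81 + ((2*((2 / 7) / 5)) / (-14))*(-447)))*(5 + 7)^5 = 741878784 / 245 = 3028076.67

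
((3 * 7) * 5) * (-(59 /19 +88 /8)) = -28140 /19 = -1481.05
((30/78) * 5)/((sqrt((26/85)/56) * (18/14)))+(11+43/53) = 626/53+350 * sqrt(7735)/1521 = 32.05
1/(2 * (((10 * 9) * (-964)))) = -0.00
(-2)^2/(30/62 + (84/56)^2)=496/339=1.46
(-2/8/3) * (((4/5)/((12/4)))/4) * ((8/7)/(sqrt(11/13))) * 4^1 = -8 * sqrt(143)/3465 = -0.03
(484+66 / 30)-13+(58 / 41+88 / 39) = 3812584 / 7995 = 476.87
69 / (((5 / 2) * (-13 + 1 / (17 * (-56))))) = -2.12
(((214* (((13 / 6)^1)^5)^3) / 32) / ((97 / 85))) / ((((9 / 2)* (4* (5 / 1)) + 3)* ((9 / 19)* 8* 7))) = 8845178242299953263385 / 34203768446615814144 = 258.60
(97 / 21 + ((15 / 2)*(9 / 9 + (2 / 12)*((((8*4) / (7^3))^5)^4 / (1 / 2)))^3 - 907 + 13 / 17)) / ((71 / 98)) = -35872580209496942398356829090088923787468891326522209167607853121558888103940086364468200868075723211859975577068982339180315385303481605904507002804776622651 / 29067046278175880696298261504774210778624803160851469064546439723435083223089815975292011568954012047781998470971576943886805110652594722737882281053559487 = -1234.13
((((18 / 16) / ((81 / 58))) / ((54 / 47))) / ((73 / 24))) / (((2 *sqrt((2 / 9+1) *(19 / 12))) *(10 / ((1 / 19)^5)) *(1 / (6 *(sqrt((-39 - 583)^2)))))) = 847786 *sqrt(627) / 1700002909935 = 0.00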